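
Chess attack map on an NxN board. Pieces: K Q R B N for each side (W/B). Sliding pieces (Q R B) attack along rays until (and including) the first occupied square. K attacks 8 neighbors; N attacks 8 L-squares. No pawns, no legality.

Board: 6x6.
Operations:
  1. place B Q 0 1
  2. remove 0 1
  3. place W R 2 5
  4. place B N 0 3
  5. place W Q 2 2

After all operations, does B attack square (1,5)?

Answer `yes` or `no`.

Op 1: place BQ@(0,1)
Op 2: remove (0,1)
Op 3: place WR@(2,5)
Op 4: place BN@(0,3)
Op 5: place WQ@(2,2)
Per-piece attacks for B:
  BN@(0,3): attacks (1,5) (2,4) (1,1) (2,2)
B attacks (1,5): yes

Answer: yes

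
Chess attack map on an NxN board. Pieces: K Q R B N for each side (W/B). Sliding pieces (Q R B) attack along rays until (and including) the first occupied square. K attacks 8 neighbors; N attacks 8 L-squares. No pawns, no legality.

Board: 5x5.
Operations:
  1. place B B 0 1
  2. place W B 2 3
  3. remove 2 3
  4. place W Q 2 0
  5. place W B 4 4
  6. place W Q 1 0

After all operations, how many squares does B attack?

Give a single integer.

Op 1: place BB@(0,1)
Op 2: place WB@(2,3)
Op 3: remove (2,3)
Op 4: place WQ@(2,0)
Op 5: place WB@(4,4)
Op 6: place WQ@(1,0)
Per-piece attacks for B:
  BB@(0,1): attacks (1,2) (2,3) (3,4) (1,0) [ray(1,-1) blocked at (1,0)]
Union (4 distinct): (1,0) (1,2) (2,3) (3,4)

Answer: 4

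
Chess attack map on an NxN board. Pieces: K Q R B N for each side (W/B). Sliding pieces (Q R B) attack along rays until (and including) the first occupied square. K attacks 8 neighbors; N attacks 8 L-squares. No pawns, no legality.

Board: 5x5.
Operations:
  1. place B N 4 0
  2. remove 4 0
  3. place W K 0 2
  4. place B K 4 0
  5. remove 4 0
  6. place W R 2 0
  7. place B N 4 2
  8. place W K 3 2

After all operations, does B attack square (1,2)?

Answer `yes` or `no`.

Answer: no

Derivation:
Op 1: place BN@(4,0)
Op 2: remove (4,0)
Op 3: place WK@(0,2)
Op 4: place BK@(4,0)
Op 5: remove (4,0)
Op 6: place WR@(2,0)
Op 7: place BN@(4,2)
Op 8: place WK@(3,2)
Per-piece attacks for B:
  BN@(4,2): attacks (3,4) (2,3) (3,0) (2,1)
B attacks (1,2): no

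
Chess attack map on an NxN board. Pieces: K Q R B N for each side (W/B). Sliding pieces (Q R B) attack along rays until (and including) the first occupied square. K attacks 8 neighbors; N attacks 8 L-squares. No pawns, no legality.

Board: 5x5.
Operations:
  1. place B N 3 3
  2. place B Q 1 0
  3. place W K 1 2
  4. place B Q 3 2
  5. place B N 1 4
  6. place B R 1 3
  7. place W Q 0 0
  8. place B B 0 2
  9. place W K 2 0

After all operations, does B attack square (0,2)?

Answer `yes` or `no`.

Op 1: place BN@(3,3)
Op 2: place BQ@(1,0)
Op 3: place WK@(1,2)
Op 4: place BQ@(3,2)
Op 5: place BN@(1,4)
Op 6: place BR@(1,3)
Op 7: place WQ@(0,0)
Op 8: place BB@(0,2)
Op 9: place WK@(2,0)
Per-piece attacks for B:
  BB@(0,2): attacks (1,3) (1,1) (2,0) [ray(1,1) blocked at (1,3); ray(1,-1) blocked at (2,0)]
  BQ@(1,0): attacks (1,1) (1,2) (2,0) (0,0) (2,1) (3,2) (0,1) [ray(0,1) blocked at (1,2); ray(1,0) blocked at (2,0); ray(-1,0) blocked at (0,0); ray(1,1) blocked at (3,2)]
  BR@(1,3): attacks (1,4) (1,2) (2,3) (3,3) (0,3) [ray(0,1) blocked at (1,4); ray(0,-1) blocked at (1,2); ray(1,0) blocked at (3,3)]
  BN@(1,4): attacks (2,2) (3,3) (0,2)
  BQ@(3,2): attacks (3,3) (3,1) (3,0) (4,2) (2,2) (1,2) (4,3) (4,1) (2,3) (1,4) (2,1) (1,0) [ray(0,1) blocked at (3,3); ray(-1,0) blocked at (1,2); ray(-1,1) blocked at (1,4); ray(-1,-1) blocked at (1,0)]
  BN@(3,3): attacks (1,4) (4,1) (2,1) (1,2)
B attacks (0,2): yes

Answer: yes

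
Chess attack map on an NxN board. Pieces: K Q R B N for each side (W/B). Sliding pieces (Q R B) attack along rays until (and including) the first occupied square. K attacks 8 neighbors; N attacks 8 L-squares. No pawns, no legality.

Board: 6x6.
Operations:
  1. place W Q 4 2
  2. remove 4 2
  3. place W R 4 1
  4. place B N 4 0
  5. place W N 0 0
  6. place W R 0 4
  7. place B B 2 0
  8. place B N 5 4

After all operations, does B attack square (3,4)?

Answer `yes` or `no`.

Answer: no

Derivation:
Op 1: place WQ@(4,2)
Op 2: remove (4,2)
Op 3: place WR@(4,1)
Op 4: place BN@(4,0)
Op 5: place WN@(0,0)
Op 6: place WR@(0,4)
Op 7: place BB@(2,0)
Op 8: place BN@(5,4)
Per-piece attacks for B:
  BB@(2,0): attacks (3,1) (4,2) (5,3) (1,1) (0,2)
  BN@(4,0): attacks (5,2) (3,2) (2,1)
  BN@(5,4): attacks (3,5) (4,2) (3,3)
B attacks (3,4): no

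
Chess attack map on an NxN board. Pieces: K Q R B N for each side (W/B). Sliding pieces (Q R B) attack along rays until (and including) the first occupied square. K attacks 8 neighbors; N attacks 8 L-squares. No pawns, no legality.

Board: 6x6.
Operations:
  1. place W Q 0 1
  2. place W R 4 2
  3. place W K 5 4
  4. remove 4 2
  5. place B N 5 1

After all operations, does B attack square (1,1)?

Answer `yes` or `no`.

Answer: no

Derivation:
Op 1: place WQ@(0,1)
Op 2: place WR@(4,2)
Op 3: place WK@(5,4)
Op 4: remove (4,2)
Op 5: place BN@(5,1)
Per-piece attacks for B:
  BN@(5,1): attacks (4,3) (3,2) (3,0)
B attacks (1,1): no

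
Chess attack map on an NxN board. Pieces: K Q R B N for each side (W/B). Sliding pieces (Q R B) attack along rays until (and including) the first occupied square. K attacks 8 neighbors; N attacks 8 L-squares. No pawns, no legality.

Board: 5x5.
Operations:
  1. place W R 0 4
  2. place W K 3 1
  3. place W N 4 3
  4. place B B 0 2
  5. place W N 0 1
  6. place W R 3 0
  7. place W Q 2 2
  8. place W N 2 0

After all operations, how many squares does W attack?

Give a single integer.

Answer: 23

Derivation:
Op 1: place WR@(0,4)
Op 2: place WK@(3,1)
Op 3: place WN@(4,3)
Op 4: place BB@(0,2)
Op 5: place WN@(0,1)
Op 6: place WR@(3,0)
Op 7: place WQ@(2,2)
Op 8: place WN@(2,0)
Per-piece attacks for W:
  WN@(0,1): attacks (1,3) (2,2) (2,0)
  WR@(0,4): attacks (0,3) (0,2) (1,4) (2,4) (3,4) (4,4) [ray(0,-1) blocked at (0,2)]
  WN@(2,0): attacks (3,2) (4,1) (1,2) (0,1)
  WQ@(2,2): attacks (2,3) (2,4) (2,1) (2,0) (3,2) (4,2) (1,2) (0,2) (3,3) (4,4) (3,1) (1,3) (0,4) (1,1) (0,0) [ray(0,-1) blocked at (2,0); ray(-1,0) blocked at (0,2); ray(1,-1) blocked at (3,1); ray(-1,1) blocked at (0,4)]
  WR@(3,0): attacks (3,1) (4,0) (2,0) [ray(0,1) blocked at (3,1); ray(-1,0) blocked at (2,0)]
  WK@(3,1): attacks (3,2) (3,0) (4,1) (2,1) (4,2) (4,0) (2,2) (2,0)
  WN@(4,3): attacks (2,4) (3,1) (2,2)
Union (23 distinct): (0,0) (0,1) (0,2) (0,3) (0,4) (1,1) (1,2) (1,3) (1,4) (2,0) (2,1) (2,2) (2,3) (2,4) (3,0) (3,1) (3,2) (3,3) (3,4) (4,0) (4,1) (4,2) (4,4)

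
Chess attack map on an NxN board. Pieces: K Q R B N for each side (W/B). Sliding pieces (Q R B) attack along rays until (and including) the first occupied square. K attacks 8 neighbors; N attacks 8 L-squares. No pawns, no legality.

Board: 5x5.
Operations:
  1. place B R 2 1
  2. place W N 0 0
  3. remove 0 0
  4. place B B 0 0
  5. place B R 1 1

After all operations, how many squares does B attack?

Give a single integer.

Answer: 13

Derivation:
Op 1: place BR@(2,1)
Op 2: place WN@(0,0)
Op 3: remove (0,0)
Op 4: place BB@(0,0)
Op 5: place BR@(1,1)
Per-piece attacks for B:
  BB@(0,0): attacks (1,1) [ray(1,1) blocked at (1,1)]
  BR@(1,1): attacks (1,2) (1,3) (1,4) (1,0) (2,1) (0,1) [ray(1,0) blocked at (2,1)]
  BR@(2,1): attacks (2,2) (2,3) (2,4) (2,0) (3,1) (4,1) (1,1) [ray(-1,0) blocked at (1,1)]
Union (13 distinct): (0,1) (1,0) (1,1) (1,2) (1,3) (1,4) (2,0) (2,1) (2,2) (2,3) (2,4) (3,1) (4,1)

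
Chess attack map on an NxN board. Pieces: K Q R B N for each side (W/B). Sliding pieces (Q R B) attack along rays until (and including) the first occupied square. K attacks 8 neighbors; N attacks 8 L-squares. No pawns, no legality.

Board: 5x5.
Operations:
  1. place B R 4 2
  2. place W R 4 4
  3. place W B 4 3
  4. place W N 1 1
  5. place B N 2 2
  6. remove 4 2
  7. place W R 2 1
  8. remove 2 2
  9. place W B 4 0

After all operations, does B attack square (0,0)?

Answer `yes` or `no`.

Op 1: place BR@(4,2)
Op 2: place WR@(4,4)
Op 3: place WB@(4,3)
Op 4: place WN@(1,1)
Op 5: place BN@(2,2)
Op 6: remove (4,2)
Op 7: place WR@(2,1)
Op 8: remove (2,2)
Op 9: place WB@(4,0)
Per-piece attacks for B:
B attacks (0,0): no

Answer: no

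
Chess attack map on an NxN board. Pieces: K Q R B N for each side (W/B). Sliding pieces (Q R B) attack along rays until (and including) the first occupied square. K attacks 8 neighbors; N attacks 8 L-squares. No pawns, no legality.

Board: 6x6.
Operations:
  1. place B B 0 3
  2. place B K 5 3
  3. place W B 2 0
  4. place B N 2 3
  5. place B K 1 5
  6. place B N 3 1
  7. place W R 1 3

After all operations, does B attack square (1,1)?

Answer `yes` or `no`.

Answer: yes

Derivation:
Op 1: place BB@(0,3)
Op 2: place BK@(5,3)
Op 3: place WB@(2,0)
Op 4: place BN@(2,3)
Op 5: place BK@(1,5)
Op 6: place BN@(3,1)
Op 7: place WR@(1,3)
Per-piece attacks for B:
  BB@(0,3): attacks (1,4) (2,5) (1,2) (2,1) (3,0)
  BK@(1,5): attacks (1,4) (2,5) (0,5) (2,4) (0,4)
  BN@(2,3): attacks (3,5) (4,4) (1,5) (0,4) (3,1) (4,2) (1,1) (0,2)
  BN@(3,1): attacks (4,3) (5,2) (2,3) (1,2) (5,0) (1,0)
  BK@(5,3): attacks (5,4) (5,2) (4,3) (4,4) (4,2)
B attacks (1,1): yes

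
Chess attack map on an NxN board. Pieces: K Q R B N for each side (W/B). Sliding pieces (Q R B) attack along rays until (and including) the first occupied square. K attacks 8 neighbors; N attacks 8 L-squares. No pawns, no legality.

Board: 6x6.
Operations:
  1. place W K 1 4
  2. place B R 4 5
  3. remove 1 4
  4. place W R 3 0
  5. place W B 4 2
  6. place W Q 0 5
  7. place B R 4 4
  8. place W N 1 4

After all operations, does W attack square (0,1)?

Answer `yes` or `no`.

Op 1: place WK@(1,4)
Op 2: place BR@(4,5)
Op 3: remove (1,4)
Op 4: place WR@(3,0)
Op 5: place WB@(4,2)
Op 6: place WQ@(0,5)
Op 7: place BR@(4,4)
Op 8: place WN@(1,4)
Per-piece attacks for W:
  WQ@(0,5): attacks (0,4) (0,3) (0,2) (0,1) (0,0) (1,5) (2,5) (3,5) (4,5) (1,4) [ray(1,0) blocked at (4,5); ray(1,-1) blocked at (1,4)]
  WN@(1,4): attacks (3,5) (2,2) (3,3) (0,2)
  WR@(3,0): attacks (3,1) (3,2) (3,3) (3,4) (3,5) (4,0) (5,0) (2,0) (1,0) (0,0)
  WB@(4,2): attacks (5,3) (5,1) (3,3) (2,4) (1,5) (3,1) (2,0)
W attacks (0,1): yes

Answer: yes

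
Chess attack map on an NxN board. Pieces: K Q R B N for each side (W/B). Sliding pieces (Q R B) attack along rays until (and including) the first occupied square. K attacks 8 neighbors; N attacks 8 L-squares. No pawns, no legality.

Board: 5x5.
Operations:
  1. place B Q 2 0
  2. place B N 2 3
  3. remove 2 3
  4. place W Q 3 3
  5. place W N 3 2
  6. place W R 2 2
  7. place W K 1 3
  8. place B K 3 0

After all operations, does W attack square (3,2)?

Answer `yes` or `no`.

Answer: yes

Derivation:
Op 1: place BQ@(2,0)
Op 2: place BN@(2,3)
Op 3: remove (2,3)
Op 4: place WQ@(3,3)
Op 5: place WN@(3,2)
Op 6: place WR@(2,2)
Op 7: place WK@(1,3)
Op 8: place BK@(3,0)
Per-piece attacks for W:
  WK@(1,3): attacks (1,4) (1,2) (2,3) (0,3) (2,4) (2,2) (0,4) (0,2)
  WR@(2,2): attacks (2,3) (2,4) (2,1) (2,0) (3,2) (1,2) (0,2) [ray(0,-1) blocked at (2,0); ray(1,0) blocked at (3,2)]
  WN@(3,2): attacks (4,4) (2,4) (1,3) (4,0) (2,0) (1,1)
  WQ@(3,3): attacks (3,4) (3,2) (4,3) (2,3) (1,3) (4,4) (4,2) (2,4) (2,2) [ray(0,-1) blocked at (3,2); ray(-1,0) blocked at (1,3); ray(-1,-1) blocked at (2,2)]
W attacks (3,2): yes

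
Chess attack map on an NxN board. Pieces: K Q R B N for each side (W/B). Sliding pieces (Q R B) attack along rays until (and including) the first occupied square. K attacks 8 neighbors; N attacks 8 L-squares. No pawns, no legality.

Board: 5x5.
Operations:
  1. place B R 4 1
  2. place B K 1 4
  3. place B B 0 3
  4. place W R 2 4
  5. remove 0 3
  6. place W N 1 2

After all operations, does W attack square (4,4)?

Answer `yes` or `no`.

Answer: yes

Derivation:
Op 1: place BR@(4,1)
Op 2: place BK@(1,4)
Op 3: place BB@(0,3)
Op 4: place WR@(2,4)
Op 5: remove (0,3)
Op 6: place WN@(1,2)
Per-piece attacks for W:
  WN@(1,2): attacks (2,4) (3,3) (0,4) (2,0) (3,1) (0,0)
  WR@(2,4): attacks (2,3) (2,2) (2,1) (2,0) (3,4) (4,4) (1,4) [ray(-1,0) blocked at (1,4)]
W attacks (4,4): yes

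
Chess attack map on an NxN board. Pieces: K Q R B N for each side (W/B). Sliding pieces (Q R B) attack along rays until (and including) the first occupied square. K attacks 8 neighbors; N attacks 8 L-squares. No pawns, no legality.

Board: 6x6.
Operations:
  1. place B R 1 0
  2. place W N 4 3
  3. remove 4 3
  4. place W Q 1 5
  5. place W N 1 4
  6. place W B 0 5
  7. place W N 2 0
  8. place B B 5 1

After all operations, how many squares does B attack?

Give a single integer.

Op 1: place BR@(1,0)
Op 2: place WN@(4,3)
Op 3: remove (4,3)
Op 4: place WQ@(1,5)
Op 5: place WN@(1,4)
Op 6: place WB@(0,5)
Op 7: place WN@(2,0)
Op 8: place BB@(5,1)
Per-piece attacks for B:
  BR@(1,0): attacks (1,1) (1,2) (1,3) (1,4) (2,0) (0,0) [ray(0,1) blocked at (1,4); ray(1,0) blocked at (2,0)]
  BB@(5,1): attacks (4,2) (3,3) (2,4) (1,5) (4,0) [ray(-1,1) blocked at (1,5)]
Union (11 distinct): (0,0) (1,1) (1,2) (1,3) (1,4) (1,5) (2,0) (2,4) (3,3) (4,0) (4,2)

Answer: 11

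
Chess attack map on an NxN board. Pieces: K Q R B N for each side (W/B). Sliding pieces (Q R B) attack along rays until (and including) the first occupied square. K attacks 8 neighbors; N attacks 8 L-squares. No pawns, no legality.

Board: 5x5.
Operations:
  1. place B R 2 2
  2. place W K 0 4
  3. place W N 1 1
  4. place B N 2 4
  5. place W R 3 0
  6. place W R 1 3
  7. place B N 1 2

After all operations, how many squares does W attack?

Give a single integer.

Op 1: place BR@(2,2)
Op 2: place WK@(0,4)
Op 3: place WN@(1,1)
Op 4: place BN@(2,4)
Op 5: place WR@(3,0)
Op 6: place WR@(1,3)
Op 7: place BN@(1,2)
Per-piece attacks for W:
  WK@(0,4): attacks (0,3) (1,4) (1,3)
  WN@(1,1): attacks (2,3) (3,2) (0,3) (3,0)
  WR@(1,3): attacks (1,4) (1,2) (2,3) (3,3) (4,3) (0,3) [ray(0,-1) blocked at (1,2)]
  WR@(3,0): attacks (3,1) (3,2) (3,3) (3,4) (4,0) (2,0) (1,0) (0,0)
Union (15 distinct): (0,0) (0,3) (1,0) (1,2) (1,3) (1,4) (2,0) (2,3) (3,0) (3,1) (3,2) (3,3) (3,4) (4,0) (4,3)

Answer: 15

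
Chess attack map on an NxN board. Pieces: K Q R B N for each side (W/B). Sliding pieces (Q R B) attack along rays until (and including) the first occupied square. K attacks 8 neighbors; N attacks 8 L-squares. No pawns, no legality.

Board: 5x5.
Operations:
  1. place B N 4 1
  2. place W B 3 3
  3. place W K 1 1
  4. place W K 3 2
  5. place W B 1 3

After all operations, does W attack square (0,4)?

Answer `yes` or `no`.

Answer: yes

Derivation:
Op 1: place BN@(4,1)
Op 2: place WB@(3,3)
Op 3: place WK@(1,1)
Op 4: place WK@(3,2)
Op 5: place WB@(1,3)
Per-piece attacks for W:
  WK@(1,1): attacks (1,2) (1,0) (2,1) (0,1) (2,2) (2,0) (0,2) (0,0)
  WB@(1,3): attacks (2,4) (2,2) (3,1) (4,0) (0,4) (0,2)
  WK@(3,2): attacks (3,3) (3,1) (4,2) (2,2) (4,3) (4,1) (2,3) (2,1)
  WB@(3,3): attacks (4,4) (4,2) (2,4) (2,2) (1,1) [ray(-1,-1) blocked at (1,1)]
W attacks (0,4): yes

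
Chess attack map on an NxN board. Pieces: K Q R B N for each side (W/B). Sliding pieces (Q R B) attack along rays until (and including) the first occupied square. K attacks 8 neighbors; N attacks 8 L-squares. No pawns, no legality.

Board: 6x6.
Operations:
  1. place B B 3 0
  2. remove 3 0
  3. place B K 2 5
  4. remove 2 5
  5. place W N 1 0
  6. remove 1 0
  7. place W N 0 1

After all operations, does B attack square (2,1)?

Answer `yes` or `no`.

Answer: no

Derivation:
Op 1: place BB@(3,0)
Op 2: remove (3,0)
Op 3: place BK@(2,5)
Op 4: remove (2,5)
Op 5: place WN@(1,0)
Op 6: remove (1,0)
Op 7: place WN@(0,1)
Per-piece attacks for B:
B attacks (2,1): no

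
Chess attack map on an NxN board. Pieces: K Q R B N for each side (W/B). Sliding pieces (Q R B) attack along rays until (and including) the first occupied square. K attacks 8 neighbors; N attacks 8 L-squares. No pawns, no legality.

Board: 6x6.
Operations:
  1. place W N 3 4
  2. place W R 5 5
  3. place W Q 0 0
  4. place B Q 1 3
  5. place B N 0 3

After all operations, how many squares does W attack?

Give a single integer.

Answer: 24

Derivation:
Op 1: place WN@(3,4)
Op 2: place WR@(5,5)
Op 3: place WQ@(0,0)
Op 4: place BQ@(1,3)
Op 5: place BN@(0,3)
Per-piece attacks for W:
  WQ@(0,0): attacks (0,1) (0,2) (0,3) (1,0) (2,0) (3,0) (4,0) (5,0) (1,1) (2,2) (3,3) (4,4) (5,5) [ray(0,1) blocked at (0,3); ray(1,1) blocked at (5,5)]
  WN@(3,4): attacks (5,5) (1,5) (4,2) (5,3) (2,2) (1,3)
  WR@(5,5): attacks (5,4) (5,3) (5,2) (5,1) (5,0) (4,5) (3,5) (2,5) (1,5) (0,5)
Union (24 distinct): (0,1) (0,2) (0,3) (0,5) (1,0) (1,1) (1,3) (1,5) (2,0) (2,2) (2,5) (3,0) (3,3) (3,5) (4,0) (4,2) (4,4) (4,5) (5,0) (5,1) (5,2) (5,3) (5,4) (5,5)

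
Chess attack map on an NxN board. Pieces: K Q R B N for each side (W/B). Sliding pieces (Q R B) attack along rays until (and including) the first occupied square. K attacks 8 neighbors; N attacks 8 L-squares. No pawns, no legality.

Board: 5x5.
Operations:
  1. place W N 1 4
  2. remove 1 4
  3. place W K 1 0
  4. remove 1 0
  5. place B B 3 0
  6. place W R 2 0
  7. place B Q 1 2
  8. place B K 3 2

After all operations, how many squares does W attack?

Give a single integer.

Answer: 7

Derivation:
Op 1: place WN@(1,4)
Op 2: remove (1,4)
Op 3: place WK@(1,0)
Op 4: remove (1,0)
Op 5: place BB@(3,0)
Op 6: place WR@(2,0)
Op 7: place BQ@(1,2)
Op 8: place BK@(3,2)
Per-piece attacks for W:
  WR@(2,0): attacks (2,1) (2,2) (2,3) (2,4) (3,0) (1,0) (0,0) [ray(1,0) blocked at (3,0)]
Union (7 distinct): (0,0) (1,0) (2,1) (2,2) (2,3) (2,4) (3,0)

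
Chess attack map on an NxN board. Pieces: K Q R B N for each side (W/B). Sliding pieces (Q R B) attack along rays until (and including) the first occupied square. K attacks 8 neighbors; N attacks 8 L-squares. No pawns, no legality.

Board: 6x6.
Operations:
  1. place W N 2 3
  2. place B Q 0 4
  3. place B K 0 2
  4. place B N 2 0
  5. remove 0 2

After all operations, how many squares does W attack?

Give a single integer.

Answer: 8

Derivation:
Op 1: place WN@(2,3)
Op 2: place BQ@(0,4)
Op 3: place BK@(0,2)
Op 4: place BN@(2,0)
Op 5: remove (0,2)
Per-piece attacks for W:
  WN@(2,3): attacks (3,5) (4,4) (1,5) (0,4) (3,1) (4,2) (1,1) (0,2)
Union (8 distinct): (0,2) (0,4) (1,1) (1,5) (3,1) (3,5) (4,2) (4,4)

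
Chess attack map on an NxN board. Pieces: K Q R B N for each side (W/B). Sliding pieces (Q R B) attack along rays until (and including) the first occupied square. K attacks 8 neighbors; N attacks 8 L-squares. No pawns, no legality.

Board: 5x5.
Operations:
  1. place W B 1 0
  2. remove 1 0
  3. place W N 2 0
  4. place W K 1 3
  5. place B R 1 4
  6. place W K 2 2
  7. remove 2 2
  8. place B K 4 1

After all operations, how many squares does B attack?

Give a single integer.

Answer: 10

Derivation:
Op 1: place WB@(1,0)
Op 2: remove (1,0)
Op 3: place WN@(2,0)
Op 4: place WK@(1,3)
Op 5: place BR@(1,4)
Op 6: place WK@(2,2)
Op 7: remove (2,2)
Op 8: place BK@(4,1)
Per-piece attacks for B:
  BR@(1,4): attacks (1,3) (2,4) (3,4) (4,4) (0,4) [ray(0,-1) blocked at (1,3)]
  BK@(4,1): attacks (4,2) (4,0) (3,1) (3,2) (3,0)
Union (10 distinct): (0,4) (1,3) (2,4) (3,0) (3,1) (3,2) (3,4) (4,0) (4,2) (4,4)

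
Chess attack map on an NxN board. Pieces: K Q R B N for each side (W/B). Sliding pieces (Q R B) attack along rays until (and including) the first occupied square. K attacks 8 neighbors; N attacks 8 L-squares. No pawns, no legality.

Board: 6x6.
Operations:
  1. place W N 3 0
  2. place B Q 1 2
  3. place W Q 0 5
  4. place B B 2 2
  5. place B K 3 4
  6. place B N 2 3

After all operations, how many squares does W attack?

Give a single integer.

Op 1: place WN@(3,0)
Op 2: place BQ@(1,2)
Op 3: place WQ@(0,5)
Op 4: place BB@(2,2)
Op 5: place BK@(3,4)
Op 6: place BN@(2,3)
Per-piece attacks for W:
  WQ@(0,5): attacks (0,4) (0,3) (0,2) (0,1) (0,0) (1,5) (2,5) (3,5) (4,5) (5,5) (1,4) (2,3) [ray(1,-1) blocked at (2,3)]
  WN@(3,0): attacks (4,2) (5,1) (2,2) (1,1)
Union (16 distinct): (0,0) (0,1) (0,2) (0,3) (0,4) (1,1) (1,4) (1,5) (2,2) (2,3) (2,5) (3,5) (4,2) (4,5) (5,1) (5,5)

Answer: 16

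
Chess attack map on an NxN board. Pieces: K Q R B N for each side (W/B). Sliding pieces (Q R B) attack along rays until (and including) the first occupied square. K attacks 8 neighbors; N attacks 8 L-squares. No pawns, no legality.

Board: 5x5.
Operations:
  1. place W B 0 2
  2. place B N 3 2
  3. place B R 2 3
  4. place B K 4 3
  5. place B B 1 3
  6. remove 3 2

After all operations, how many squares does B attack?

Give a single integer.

Op 1: place WB@(0,2)
Op 2: place BN@(3,2)
Op 3: place BR@(2,3)
Op 4: place BK@(4,3)
Op 5: place BB@(1,3)
Op 6: remove (3,2)
Per-piece attacks for B:
  BB@(1,3): attacks (2,4) (2,2) (3,1) (4,0) (0,4) (0,2) [ray(-1,-1) blocked at (0,2)]
  BR@(2,3): attacks (2,4) (2,2) (2,1) (2,0) (3,3) (4,3) (1,3) [ray(1,0) blocked at (4,3); ray(-1,0) blocked at (1,3)]
  BK@(4,3): attacks (4,4) (4,2) (3,3) (3,4) (3,2)
Union (15 distinct): (0,2) (0,4) (1,3) (2,0) (2,1) (2,2) (2,4) (3,1) (3,2) (3,3) (3,4) (4,0) (4,2) (4,3) (4,4)

Answer: 15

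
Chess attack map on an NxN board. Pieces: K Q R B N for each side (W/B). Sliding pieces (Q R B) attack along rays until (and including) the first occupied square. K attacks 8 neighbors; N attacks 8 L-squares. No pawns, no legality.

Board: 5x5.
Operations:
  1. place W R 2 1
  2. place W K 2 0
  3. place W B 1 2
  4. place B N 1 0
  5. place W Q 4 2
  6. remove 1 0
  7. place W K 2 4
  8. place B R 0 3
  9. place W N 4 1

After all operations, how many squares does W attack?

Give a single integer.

Answer: 20

Derivation:
Op 1: place WR@(2,1)
Op 2: place WK@(2,0)
Op 3: place WB@(1,2)
Op 4: place BN@(1,0)
Op 5: place WQ@(4,2)
Op 6: remove (1,0)
Op 7: place WK@(2,4)
Op 8: place BR@(0,3)
Op 9: place WN@(4,1)
Per-piece attacks for W:
  WB@(1,2): attacks (2,3) (3,4) (2,1) (0,3) (0,1) [ray(1,-1) blocked at (2,1); ray(-1,1) blocked at (0,3)]
  WK@(2,0): attacks (2,1) (3,0) (1,0) (3,1) (1,1)
  WR@(2,1): attacks (2,2) (2,3) (2,4) (2,0) (3,1) (4,1) (1,1) (0,1) [ray(0,1) blocked at (2,4); ray(0,-1) blocked at (2,0); ray(1,0) blocked at (4,1)]
  WK@(2,4): attacks (2,3) (3,4) (1,4) (3,3) (1,3)
  WN@(4,1): attacks (3,3) (2,2) (2,0)
  WQ@(4,2): attacks (4,3) (4,4) (4,1) (3,2) (2,2) (1,2) (3,3) (2,4) (3,1) (2,0) [ray(0,-1) blocked at (4,1); ray(-1,0) blocked at (1,2); ray(-1,1) blocked at (2,4); ray(-1,-1) blocked at (2,0)]
Union (20 distinct): (0,1) (0,3) (1,0) (1,1) (1,2) (1,3) (1,4) (2,0) (2,1) (2,2) (2,3) (2,4) (3,0) (3,1) (3,2) (3,3) (3,4) (4,1) (4,3) (4,4)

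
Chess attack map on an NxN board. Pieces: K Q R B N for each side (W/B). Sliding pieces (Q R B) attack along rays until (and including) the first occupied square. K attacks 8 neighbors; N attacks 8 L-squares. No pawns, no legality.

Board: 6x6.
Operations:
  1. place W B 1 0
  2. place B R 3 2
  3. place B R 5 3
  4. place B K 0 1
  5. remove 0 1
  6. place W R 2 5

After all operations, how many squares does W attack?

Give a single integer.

Op 1: place WB@(1,0)
Op 2: place BR@(3,2)
Op 3: place BR@(5,3)
Op 4: place BK@(0,1)
Op 5: remove (0,1)
Op 6: place WR@(2,5)
Per-piece attacks for W:
  WB@(1,0): attacks (2,1) (3,2) (0,1) [ray(1,1) blocked at (3,2)]
  WR@(2,5): attacks (2,4) (2,3) (2,2) (2,1) (2,0) (3,5) (4,5) (5,5) (1,5) (0,5)
Union (12 distinct): (0,1) (0,5) (1,5) (2,0) (2,1) (2,2) (2,3) (2,4) (3,2) (3,5) (4,5) (5,5)

Answer: 12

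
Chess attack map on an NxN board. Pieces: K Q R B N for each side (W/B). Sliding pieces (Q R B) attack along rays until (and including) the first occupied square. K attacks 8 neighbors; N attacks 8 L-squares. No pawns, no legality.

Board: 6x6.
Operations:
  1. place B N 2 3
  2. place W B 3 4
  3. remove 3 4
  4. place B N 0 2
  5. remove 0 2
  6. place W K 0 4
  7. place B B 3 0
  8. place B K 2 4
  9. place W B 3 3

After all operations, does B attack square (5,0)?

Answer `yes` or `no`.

Op 1: place BN@(2,3)
Op 2: place WB@(3,4)
Op 3: remove (3,4)
Op 4: place BN@(0,2)
Op 5: remove (0,2)
Op 6: place WK@(0,4)
Op 7: place BB@(3,0)
Op 8: place BK@(2,4)
Op 9: place WB@(3,3)
Per-piece attacks for B:
  BN@(2,3): attacks (3,5) (4,4) (1,5) (0,4) (3,1) (4,2) (1,1) (0,2)
  BK@(2,4): attacks (2,5) (2,3) (3,4) (1,4) (3,5) (3,3) (1,5) (1,3)
  BB@(3,0): attacks (4,1) (5,2) (2,1) (1,2) (0,3)
B attacks (5,0): no

Answer: no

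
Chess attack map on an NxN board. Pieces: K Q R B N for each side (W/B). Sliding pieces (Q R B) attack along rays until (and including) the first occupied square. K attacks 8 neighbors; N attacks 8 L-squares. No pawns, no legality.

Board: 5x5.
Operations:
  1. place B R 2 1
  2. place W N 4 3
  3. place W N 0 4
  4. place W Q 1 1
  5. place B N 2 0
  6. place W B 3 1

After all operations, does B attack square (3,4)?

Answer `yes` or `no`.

Op 1: place BR@(2,1)
Op 2: place WN@(4,3)
Op 3: place WN@(0,4)
Op 4: place WQ@(1,1)
Op 5: place BN@(2,0)
Op 6: place WB@(3,1)
Per-piece attacks for B:
  BN@(2,0): attacks (3,2) (4,1) (1,2) (0,1)
  BR@(2,1): attacks (2,2) (2,3) (2,4) (2,0) (3,1) (1,1) [ray(0,-1) blocked at (2,0); ray(1,0) blocked at (3,1); ray(-1,0) blocked at (1,1)]
B attacks (3,4): no

Answer: no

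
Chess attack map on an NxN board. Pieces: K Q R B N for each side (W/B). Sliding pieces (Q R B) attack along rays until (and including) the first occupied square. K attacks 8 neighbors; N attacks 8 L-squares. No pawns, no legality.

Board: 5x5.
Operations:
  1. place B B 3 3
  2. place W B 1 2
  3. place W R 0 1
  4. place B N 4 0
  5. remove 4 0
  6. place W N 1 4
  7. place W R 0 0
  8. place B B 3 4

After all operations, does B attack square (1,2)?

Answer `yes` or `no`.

Op 1: place BB@(3,3)
Op 2: place WB@(1,2)
Op 3: place WR@(0,1)
Op 4: place BN@(4,0)
Op 5: remove (4,0)
Op 6: place WN@(1,4)
Op 7: place WR@(0,0)
Op 8: place BB@(3,4)
Per-piece attacks for B:
  BB@(3,3): attacks (4,4) (4,2) (2,4) (2,2) (1,1) (0,0) [ray(-1,-1) blocked at (0,0)]
  BB@(3,4): attacks (4,3) (2,3) (1,2) [ray(-1,-1) blocked at (1,2)]
B attacks (1,2): yes

Answer: yes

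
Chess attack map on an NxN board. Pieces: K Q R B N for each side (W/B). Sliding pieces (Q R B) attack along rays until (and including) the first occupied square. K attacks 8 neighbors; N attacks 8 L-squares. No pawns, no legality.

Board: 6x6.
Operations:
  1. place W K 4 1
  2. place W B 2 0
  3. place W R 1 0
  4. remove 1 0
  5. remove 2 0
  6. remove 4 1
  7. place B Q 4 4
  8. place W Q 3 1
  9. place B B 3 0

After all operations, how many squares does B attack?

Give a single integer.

Answer: 21

Derivation:
Op 1: place WK@(4,1)
Op 2: place WB@(2,0)
Op 3: place WR@(1,0)
Op 4: remove (1,0)
Op 5: remove (2,0)
Op 6: remove (4,1)
Op 7: place BQ@(4,4)
Op 8: place WQ@(3,1)
Op 9: place BB@(3,0)
Per-piece attacks for B:
  BB@(3,0): attacks (4,1) (5,2) (2,1) (1,2) (0,3)
  BQ@(4,4): attacks (4,5) (4,3) (4,2) (4,1) (4,0) (5,4) (3,4) (2,4) (1,4) (0,4) (5,5) (5,3) (3,5) (3,3) (2,2) (1,1) (0,0)
Union (21 distinct): (0,0) (0,3) (0,4) (1,1) (1,2) (1,4) (2,1) (2,2) (2,4) (3,3) (3,4) (3,5) (4,0) (4,1) (4,2) (4,3) (4,5) (5,2) (5,3) (5,4) (5,5)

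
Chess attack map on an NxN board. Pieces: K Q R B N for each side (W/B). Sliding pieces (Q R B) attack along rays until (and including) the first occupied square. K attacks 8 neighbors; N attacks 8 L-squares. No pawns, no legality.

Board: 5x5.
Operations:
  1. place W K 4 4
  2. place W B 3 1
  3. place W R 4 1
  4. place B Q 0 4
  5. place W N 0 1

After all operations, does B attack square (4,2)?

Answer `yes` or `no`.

Op 1: place WK@(4,4)
Op 2: place WB@(3,1)
Op 3: place WR@(4,1)
Op 4: place BQ@(0,4)
Op 5: place WN@(0,1)
Per-piece attacks for B:
  BQ@(0,4): attacks (0,3) (0,2) (0,1) (1,4) (2,4) (3,4) (4,4) (1,3) (2,2) (3,1) [ray(0,-1) blocked at (0,1); ray(1,0) blocked at (4,4); ray(1,-1) blocked at (3,1)]
B attacks (4,2): no

Answer: no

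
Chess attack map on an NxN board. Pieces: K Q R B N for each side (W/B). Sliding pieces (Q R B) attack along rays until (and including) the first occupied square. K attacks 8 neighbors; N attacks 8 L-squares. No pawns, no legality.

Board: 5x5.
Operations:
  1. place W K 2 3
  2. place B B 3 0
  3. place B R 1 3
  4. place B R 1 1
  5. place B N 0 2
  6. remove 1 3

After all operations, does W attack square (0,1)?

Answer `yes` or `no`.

Op 1: place WK@(2,3)
Op 2: place BB@(3,0)
Op 3: place BR@(1,3)
Op 4: place BR@(1,1)
Op 5: place BN@(0,2)
Op 6: remove (1,3)
Per-piece attacks for W:
  WK@(2,3): attacks (2,4) (2,2) (3,3) (1,3) (3,4) (3,2) (1,4) (1,2)
W attacks (0,1): no

Answer: no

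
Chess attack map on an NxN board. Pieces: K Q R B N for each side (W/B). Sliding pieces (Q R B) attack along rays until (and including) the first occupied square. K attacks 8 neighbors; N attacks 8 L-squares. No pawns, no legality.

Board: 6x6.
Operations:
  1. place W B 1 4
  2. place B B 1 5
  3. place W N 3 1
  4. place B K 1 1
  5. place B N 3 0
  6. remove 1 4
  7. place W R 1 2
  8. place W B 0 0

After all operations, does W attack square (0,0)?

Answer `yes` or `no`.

Answer: no

Derivation:
Op 1: place WB@(1,4)
Op 2: place BB@(1,5)
Op 3: place WN@(3,1)
Op 4: place BK@(1,1)
Op 5: place BN@(3,0)
Op 6: remove (1,4)
Op 7: place WR@(1,2)
Op 8: place WB@(0,0)
Per-piece attacks for W:
  WB@(0,0): attacks (1,1) [ray(1,1) blocked at (1,1)]
  WR@(1,2): attacks (1,3) (1,4) (1,5) (1,1) (2,2) (3,2) (4,2) (5,2) (0,2) [ray(0,1) blocked at (1,5); ray(0,-1) blocked at (1,1)]
  WN@(3,1): attacks (4,3) (5,2) (2,3) (1,2) (5,0) (1,0)
W attacks (0,0): no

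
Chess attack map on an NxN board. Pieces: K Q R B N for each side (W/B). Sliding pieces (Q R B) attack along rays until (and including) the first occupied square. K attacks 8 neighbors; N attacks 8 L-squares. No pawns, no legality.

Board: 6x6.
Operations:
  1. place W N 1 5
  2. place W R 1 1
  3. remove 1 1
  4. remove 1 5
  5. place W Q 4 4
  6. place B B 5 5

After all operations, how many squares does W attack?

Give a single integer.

Op 1: place WN@(1,5)
Op 2: place WR@(1,1)
Op 3: remove (1,1)
Op 4: remove (1,5)
Op 5: place WQ@(4,4)
Op 6: place BB@(5,5)
Per-piece attacks for W:
  WQ@(4,4): attacks (4,5) (4,3) (4,2) (4,1) (4,0) (5,4) (3,4) (2,4) (1,4) (0,4) (5,5) (5,3) (3,5) (3,3) (2,2) (1,1) (0,0) [ray(1,1) blocked at (5,5)]
Union (17 distinct): (0,0) (0,4) (1,1) (1,4) (2,2) (2,4) (3,3) (3,4) (3,5) (4,0) (4,1) (4,2) (4,3) (4,5) (5,3) (5,4) (5,5)

Answer: 17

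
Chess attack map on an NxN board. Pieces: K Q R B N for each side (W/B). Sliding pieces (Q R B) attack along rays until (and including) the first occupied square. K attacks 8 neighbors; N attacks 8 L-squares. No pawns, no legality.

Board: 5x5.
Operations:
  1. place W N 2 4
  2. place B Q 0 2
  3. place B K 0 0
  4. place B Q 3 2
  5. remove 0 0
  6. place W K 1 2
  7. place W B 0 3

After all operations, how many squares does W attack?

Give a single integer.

Answer: 12

Derivation:
Op 1: place WN@(2,4)
Op 2: place BQ@(0,2)
Op 3: place BK@(0,0)
Op 4: place BQ@(3,2)
Op 5: remove (0,0)
Op 6: place WK@(1,2)
Op 7: place WB@(0,3)
Per-piece attacks for W:
  WB@(0,3): attacks (1,4) (1,2) [ray(1,-1) blocked at (1,2)]
  WK@(1,2): attacks (1,3) (1,1) (2,2) (0,2) (2,3) (2,1) (0,3) (0,1)
  WN@(2,4): attacks (3,2) (4,3) (1,2) (0,3)
Union (12 distinct): (0,1) (0,2) (0,3) (1,1) (1,2) (1,3) (1,4) (2,1) (2,2) (2,3) (3,2) (4,3)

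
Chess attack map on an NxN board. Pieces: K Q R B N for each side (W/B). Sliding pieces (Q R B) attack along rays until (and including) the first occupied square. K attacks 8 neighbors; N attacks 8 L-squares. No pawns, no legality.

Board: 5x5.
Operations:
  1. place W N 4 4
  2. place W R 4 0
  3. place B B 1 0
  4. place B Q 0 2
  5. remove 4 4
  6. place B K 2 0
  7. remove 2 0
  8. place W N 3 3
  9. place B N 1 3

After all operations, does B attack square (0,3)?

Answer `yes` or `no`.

Op 1: place WN@(4,4)
Op 2: place WR@(4,0)
Op 3: place BB@(1,0)
Op 4: place BQ@(0,2)
Op 5: remove (4,4)
Op 6: place BK@(2,0)
Op 7: remove (2,0)
Op 8: place WN@(3,3)
Op 9: place BN@(1,3)
Per-piece attacks for B:
  BQ@(0,2): attacks (0,3) (0,4) (0,1) (0,0) (1,2) (2,2) (3,2) (4,2) (1,3) (1,1) (2,0) [ray(1,1) blocked at (1,3)]
  BB@(1,0): attacks (2,1) (3,2) (4,3) (0,1)
  BN@(1,3): attacks (3,4) (2,1) (3,2) (0,1)
B attacks (0,3): yes

Answer: yes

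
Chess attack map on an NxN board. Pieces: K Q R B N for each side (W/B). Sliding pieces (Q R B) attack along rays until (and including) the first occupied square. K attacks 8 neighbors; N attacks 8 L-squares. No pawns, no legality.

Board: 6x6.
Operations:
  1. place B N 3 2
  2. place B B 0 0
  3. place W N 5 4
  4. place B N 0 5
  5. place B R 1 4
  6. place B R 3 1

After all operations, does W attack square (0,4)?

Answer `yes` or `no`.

Answer: no

Derivation:
Op 1: place BN@(3,2)
Op 2: place BB@(0,0)
Op 3: place WN@(5,4)
Op 4: place BN@(0,5)
Op 5: place BR@(1,4)
Op 6: place BR@(3,1)
Per-piece attacks for W:
  WN@(5,4): attacks (3,5) (4,2) (3,3)
W attacks (0,4): no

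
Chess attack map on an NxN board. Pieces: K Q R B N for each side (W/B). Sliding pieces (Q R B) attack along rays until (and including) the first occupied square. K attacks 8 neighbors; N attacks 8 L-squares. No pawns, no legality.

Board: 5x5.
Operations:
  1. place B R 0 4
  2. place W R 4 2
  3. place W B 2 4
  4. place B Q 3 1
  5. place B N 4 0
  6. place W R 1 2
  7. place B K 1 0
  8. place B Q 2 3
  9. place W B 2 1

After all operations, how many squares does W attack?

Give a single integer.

Op 1: place BR@(0,4)
Op 2: place WR@(4,2)
Op 3: place WB@(2,4)
Op 4: place BQ@(3,1)
Op 5: place BN@(4,0)
Op 6: place WR@(1,2)
Op 7: place BK@(1,0)
Op 8: place BQ@(2,3)
Op 9: place WB@(2,1)
Per-piece attacks for W:
  WR@(1,2): attacks (1,3) (1,4) (1,1) (1,0) (2,2) (3,2) (4,2) (0,2) [ray(0,-1) blocked at (1,0); ray(1,0) blocked at (4,2)]
  WB@(2,1): attacks (3,2) (4,3) (3,0) (1,2) (1,0) [ray(-1,1) blocked at (1,2); ray(-1,-1) blocked at (1,0)]
  WB@(2,4): attacks (3,3) (4,2) (1,3) (0,2) [ray(1,-1) blocked at (4,2)]
  WR@(4,2): attacks (4,3) (4,4) (4,1) (4,0) (3,2) (2,2) (1,2) [ray(0,-1) blocked at (4,0); ray(-1,0) blocked at (1,2)]
Union (15 distinct): (0,2) (1,0) (1,1) (1,2) (1,3) (1,4) (2,2) (3,0) (3,2) (3,3) (4,0) (4,1) (4,2) (4,3) (4,4)

Answer: 15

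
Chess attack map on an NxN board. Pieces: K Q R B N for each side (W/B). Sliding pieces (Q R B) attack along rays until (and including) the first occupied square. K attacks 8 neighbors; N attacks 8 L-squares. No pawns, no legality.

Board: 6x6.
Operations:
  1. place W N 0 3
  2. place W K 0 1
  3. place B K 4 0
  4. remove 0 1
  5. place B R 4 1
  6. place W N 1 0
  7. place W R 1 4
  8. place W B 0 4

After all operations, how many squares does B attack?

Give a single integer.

Op 1: place WN@(0,3)
Op 2: place WK@(0,1)
Op 3: place BK@(4,0)
Op 4: remove (0,1)
Op 5: place BR@(4,1)
Op 6: place WN@(1,0)
Op 7: place WR@(1,4)
Op 8: place WB@(0,4)
Per-piece attacks for B:
  BK@(4,0): attacks (4,1) (5,0) (3,0) (5,1) (3,1)
  BR@(4,1): attacks (4,2) (4,3) (4,4) (4,5) (4,0) (5,1) (3,1) (2,1) (1,1) (0,1) [ray(0,-1) blocked at (4,0)]
Union (13 distinct): (0,1) (1,1) (2,1) (3,0) (3,1) (4,0) (4,1) (4,2) (4,3) (4,4) (4,5) (5,0) (5,1)

Answer: 13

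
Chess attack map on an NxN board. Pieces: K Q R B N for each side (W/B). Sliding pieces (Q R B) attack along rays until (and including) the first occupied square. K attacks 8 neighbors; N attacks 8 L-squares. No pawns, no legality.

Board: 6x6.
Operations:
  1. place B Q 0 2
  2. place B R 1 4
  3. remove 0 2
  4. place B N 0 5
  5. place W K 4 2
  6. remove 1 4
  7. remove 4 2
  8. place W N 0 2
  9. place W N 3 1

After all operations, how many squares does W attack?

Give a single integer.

Op 1: place BQ@(0,2)
Op 2: place BR@(1,4)
Op 3: remove (0,2)
Op 4: place BN@(0,5)
Op 5: place WK@(4,2)
Op 6: remove (1,4)
Op 7: remove (4,2)
Op 8: place WN@(0,2)
Op 9: place WN@(3,1)
Per-piece attacks for W:
  WN@(0,2): attacks (1,4) (2,3) (1,0) (2,1)
  WN@(3,1): attacks (4,3) (5,2) (2,3) (1,2) (5,0) (1,0)
Union (8 distinct): (1,0) (1,2) (1,4) (2,1) (2,3) (4,3) (5,0) (5,2)

Answer: 8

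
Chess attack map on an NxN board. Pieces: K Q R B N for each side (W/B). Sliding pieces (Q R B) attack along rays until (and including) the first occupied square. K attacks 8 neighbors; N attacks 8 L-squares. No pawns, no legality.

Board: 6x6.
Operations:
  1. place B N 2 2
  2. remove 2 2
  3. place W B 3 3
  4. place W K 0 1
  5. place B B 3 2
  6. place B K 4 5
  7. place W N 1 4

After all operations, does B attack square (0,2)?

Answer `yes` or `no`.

Answer: no

Derivation:
Op 1: place BN@(2,2)
Op 2: remove (2,2)
Op 3: place WB@(3,3)
Op 4: place WK@(0,1)
Op 5: place BB@(3,2)
Op 6: place BK@(4,5)
Op 7: place WN@(1,4)
Per-piece attacks for B:
  BB@(3,2): attacks (4,3) (5,4) (4,1) (5,0) (2,3) (1,4) (2,1) (1,0) [ray(-1,1) blocked at (1,4)]
  BK@(4,5): attacks (4,4) (5,5) (3,5) (5,4) (3,4)
B attacks (0,2): no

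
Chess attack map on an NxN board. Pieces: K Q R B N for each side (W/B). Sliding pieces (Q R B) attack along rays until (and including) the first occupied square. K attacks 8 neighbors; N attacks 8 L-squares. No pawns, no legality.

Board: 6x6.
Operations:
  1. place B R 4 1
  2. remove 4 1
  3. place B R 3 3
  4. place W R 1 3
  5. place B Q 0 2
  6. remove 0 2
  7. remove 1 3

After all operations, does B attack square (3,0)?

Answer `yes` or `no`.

Op 1: place BR@(4,1)
Op 2: remove (4,1)
Op 3: place BR@(3,3)
Op 4: place WR@(1,3)
Op 5: place BQ@(0,2)
Op 6: remove (0,2)
Op 7: remove (1,3)
Per-piece attacks for B:
  BR@(3,3): attacks (3,4) (3,5) (3,2) (3,1) (3,0) (4,3) (5,3) (2,3) (1,3) (0,3)
B attacks (3,0): yes

Answer: yes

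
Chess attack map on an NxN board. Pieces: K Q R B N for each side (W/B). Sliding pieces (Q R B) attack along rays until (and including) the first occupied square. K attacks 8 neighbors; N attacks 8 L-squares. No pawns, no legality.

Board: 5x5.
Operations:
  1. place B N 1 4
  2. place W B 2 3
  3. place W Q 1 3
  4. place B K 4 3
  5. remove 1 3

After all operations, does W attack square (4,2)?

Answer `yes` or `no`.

Op 1: place BN@(1,4)
Op 2: place WB@(2,3)
Op 3: place WQ@(1,3)
Op 4: place BK@(4,3)
Op 5: remove (1,3)
Per-piece attacks for W:
  WB@(2,3): attacks (3,4) (3,2) (4,1) (1,4) (1,2) (0,1) [ray(-1,1) blocked at (1,4)]
W attacks (4,2): no

Answer: no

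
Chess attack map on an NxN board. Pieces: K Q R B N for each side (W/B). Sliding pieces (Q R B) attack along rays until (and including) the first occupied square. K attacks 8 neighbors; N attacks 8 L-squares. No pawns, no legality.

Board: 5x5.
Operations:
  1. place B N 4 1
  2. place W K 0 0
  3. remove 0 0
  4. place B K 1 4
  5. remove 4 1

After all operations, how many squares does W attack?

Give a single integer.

Answer: 0

Derivation:
Op 1: place BN@(4,1)
Op 2: place WK@(0,0)
Op 3: remove (0,0)
Op 4: place BK@(1,4)
Op 5: remove (4,1)
Per-piece attacks for W:
Union (0 distinct): (none)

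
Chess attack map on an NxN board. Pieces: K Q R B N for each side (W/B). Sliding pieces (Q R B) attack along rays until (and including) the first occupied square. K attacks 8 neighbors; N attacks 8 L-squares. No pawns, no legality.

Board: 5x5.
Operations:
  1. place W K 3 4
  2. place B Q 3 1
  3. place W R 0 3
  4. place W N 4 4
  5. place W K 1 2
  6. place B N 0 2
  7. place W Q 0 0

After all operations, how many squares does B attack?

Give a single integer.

Op 1: place WK@(3,4)
Op 2: place BQ@(3,1)
Op 3: place WR@(0,3)
Op 4: place WN@(4,4)
Op 5: place WK@(1,2)
Op 6: place BN@(0,2)
Op 7: place WQ@(0,0)
Per-piece attacks for B:
  BN@(0,2): attacks (1,4) (2,3) (1,0) (2,1)
  BQ@(3,1): attacks (3,2) (3,3) (3,4) (3,0) (4,1) (2,1) (1,1) (0,1) (4,2) (4,0) (2,2) (1,3) (0,4) (2,0) [ray(0,1) blocked at (3,4)]
Union (17 distinct): (0,1) (0,4) (1,0) (1,1) (1,3) (1,4) (2,0) (2,1) (2,2) (2,3) (3,0) (3,2) (3,3) (3,4) (4,0) (4,1) (4,2)

Answer: 17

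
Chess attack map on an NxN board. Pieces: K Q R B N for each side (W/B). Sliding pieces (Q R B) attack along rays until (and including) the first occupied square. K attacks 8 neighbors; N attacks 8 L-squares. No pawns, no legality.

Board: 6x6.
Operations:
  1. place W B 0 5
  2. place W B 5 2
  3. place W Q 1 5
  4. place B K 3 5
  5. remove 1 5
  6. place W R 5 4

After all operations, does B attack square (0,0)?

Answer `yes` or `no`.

Answer: no

Derivation:
Op 1: place WB@(0,5)
Op 2: place WB@(5,2)
Op 3: place WQ@(1,5)
Op 4: place BK@(3,5)
Op 5: remove (1,5)
Op 6: place WR@(5,4)
Per-piece attacks for B:
  BK@(3,5): attacks (3,4) (4,5) (2,5) (4,4) (2,4)
B attacks (0,0): no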